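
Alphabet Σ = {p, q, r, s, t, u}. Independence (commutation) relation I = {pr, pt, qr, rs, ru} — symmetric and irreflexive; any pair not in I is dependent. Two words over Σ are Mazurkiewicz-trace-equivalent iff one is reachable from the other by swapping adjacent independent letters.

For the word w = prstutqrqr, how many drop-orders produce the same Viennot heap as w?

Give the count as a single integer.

piece 0:p — minimal
piece 1:r — minimal
piece 2:s rests on {0:p}
piece 3:t rests on {1:r, 2:s}
piece 4:u rests on {3:t}
piece 5:t rests on {4:u}
piece 6:q rests on {5:t}
piece 7:r rests on {5:t}
piece 8:q rests on {6:q}
piece 9:r rests on {7:r}
minimal pieces: {0:p, 1:r}
ways to finish when only these pieces remain (= sum over removing one remaining piece with nothing left below it):
  1 left: {8}→1  {9}→1
  2 left: {6,8}→1  {7,9}→1  {8,9}→2
  3 left: {6,8,9}→3  {7,8,9}→3
  4 left: {6,7,8,9}→6
  5 left: {5,6,7,8,9}→6
  6 left: {4,5,6,7,8,9}→6
  7 left: {3,4,5,6,7,8,9}→6
  8 left: {1,3,4,5,6,7,8,9}→6  {2,3,4,5,6,7,8,9}→6
  placing 0:p first → 12 extensions
  placing 1:r first → 6 extensions
total linear extensions = 18

18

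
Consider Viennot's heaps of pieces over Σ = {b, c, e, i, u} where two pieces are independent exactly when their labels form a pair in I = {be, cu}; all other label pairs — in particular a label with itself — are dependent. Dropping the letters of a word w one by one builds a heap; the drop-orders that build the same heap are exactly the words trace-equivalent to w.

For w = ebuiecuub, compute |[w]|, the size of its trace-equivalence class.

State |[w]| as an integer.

6

drop 0:e onto floor
drop 1:b onto floor
drop 2:u onto {0:e, 1:b}
drop 3:i onto {2:u}
drop 4:e onto {3:i}
drop 5:c onto {4:e}
drop 6:u onto {4:e}
drop 7:u onto {6:u}
drop 8:b onto {5:c, 7:u}
ground layer = {0:e, 1:b}
drop-orders for the pieces not yet dropped (sum over which currently-grounded one goes next):
  1 to go: {8} 1
  2 to go: {5,8} 1  {7,8} 1
  3 to go: {5,7,8} 2  {6,7,8} 1
  4 to go: {5,6,7,8} 3
  5 to go: {4,5,6,7,8} 3
  6 to go: {3,4,5,6,7,8} 3
  7 to go: {2,3,4,5,6,7,8} 3
  if 0:e drops first: 3 orders
  if 1:b drops first: 3 orders
heap linearizations: 6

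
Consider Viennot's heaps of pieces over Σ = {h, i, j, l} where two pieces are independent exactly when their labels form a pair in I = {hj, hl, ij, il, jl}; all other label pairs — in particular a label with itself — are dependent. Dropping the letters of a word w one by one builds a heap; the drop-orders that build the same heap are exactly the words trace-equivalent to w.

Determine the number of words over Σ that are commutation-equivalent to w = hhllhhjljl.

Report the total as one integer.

3150

#0=h has no predecessor
#1=h depends on [0:h]
#2=l has no predecessor
#3=l depends on [2:l]
#4=h depends on [1:h]
#5=h depends on [4:h]
#6=j has no predecessor
#7=l depends on [3:l]
#8=j depends on [6:j]
#9=l depends on [7:l]
sources: [0:h, 2:l, 6:j]
N(rest) = Σ N(rest − s) over sources s of rest; N(one piece) = 1:
  size 1 → [5]=1  [8]=1  [9]=1
  size 2 → [4,5]=1  [5,8]=2  [5,9]=2  [6,8]=1  [7,9]=1  [8,9]=2
  size 3 → [1,4,5]=1  [3,7,9]=1  [4,5,8]=3  [4,5,9]=3  [5,6,8]=3  [5,7,9]=3  [5,8,9]=6  [6,8,9]=3  [7,8,9]=3
  size 4 → [0,1,4,5]=1  [1,4,5,8]=4  [1,4,5,9]=4  [2,3,7,9]=1  [3,5,7,9]=4  [3,7,8,9]=4  [4,5,6,8]=6  [4,5,7,9]=6  [4,5,8,9]=12  [5,6,8,9]=12  [5,7,8,9]=12  [6,7,8,9]=6
  size 5 → [0,1,4,5,8]=5  [0,1,4,5,9]=5  [1,4,5,6,8]=10  [1,4,5,7,9]=10  [1,4,5,8,9]=20  [2,3,5,7,9]=5  [2,3,7,8,9]=5  [3,4,5,7,9]=10  [3,5,7,8,9]=20  [3,6,7,8,9]=10  [4,5,6,8,9]=30  [4,5,7,8,9]=30  [5,6,7,8,9]=30
  size 6 → [0,1,4,5,6,8]=15  [0,1,4,5,7,9]=15  [0,1,4,5,8,9]=30  [1,3,4,5,7,9]=20  [1,4,5,6,8,9]=60  [1,4,5,7,8,9]=60  [2,3,4,5,7,9]=15  [2,3,5,7,8,9]=30  [2,3,6,7,8,9]=15  [3,4,5,7,8,9]=60  [3,5,6,7,8,9]=60  [4,5,6,7,8,9]=90
  size 7 → [0,1,3,4,5,7,9]=35  [0,1,4,5,6,8,9]=105  [0,1,4,5,7,8,9]=105  [1,2,3,4,5,7,9]=35  [1,3,4,5,7,8,9]=140  [1,4,5,6,7,8,9]=210  [2,3,4,5,7,8,9]=105  [2,3,5,6,7,8,9]=105  [3,4,5,6,7,8,9]=210
  size 8 → [0,1,2,3,4,5,7,9]=70  [0,1,3,4,5,7,8,9]=280  [0,1,4,5,6,7,8,9]=420  [1,2,3,4,5,7,8,9]=280  [1,3,4,5,6,7,8,9]=560  [2,3,4,5,6,7,8,9]=420
  first=0(h) contributes 1260
  first=2(l) contributes 1260
  first=6(j) contributes 630
|[w]| = 3150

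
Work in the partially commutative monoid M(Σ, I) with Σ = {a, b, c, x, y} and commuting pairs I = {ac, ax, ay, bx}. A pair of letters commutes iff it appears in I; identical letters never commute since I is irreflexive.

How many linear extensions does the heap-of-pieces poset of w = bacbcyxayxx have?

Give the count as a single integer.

drop 0:b onto floor
drop 1:a onto {0:b}
drop 2:c onto {0:b}
drop 3:b onto {1:a, 2:c}
drop 4:c onto {3:b}
drop 5:y onto {4:c}
drop 6:x onto {5:y}
drop 7:a onto {3:b}
drop 8:y onto {6:x}
drop 9:x onto {8:y}
drop 10:x onto {9:x}
ground layer = {0:b}
drop-orders for the pieces not yet dropped (sum over which currently-grounded one goes next):
  1 to go: {7} 1  {10} 1
  2 to go: {7,10} 2  {9,10} 1
  3 to go: {7,9,10} 3  {8,9,10} 1
  4 to go: {6,8,9,10} 1  {7,8,9,10} 4
  5 to go: {5,6,8,9,10} 1  {6,7,8,9,10} 5
  6 to go: {4,5,6,8,9,10} 1  {5,6,7,8,9,10} 6
  7 to go: {4,5,6,7,8,9,10} 7
  8 to go: {3,4,5,6,7,8,9,10} 7
  9 to go: {1,3,4,5,6,7,8,9,10} 7  {2,3,4,5,6,7,8,9,10} 7
  if 0:b drops first: 14 orders

14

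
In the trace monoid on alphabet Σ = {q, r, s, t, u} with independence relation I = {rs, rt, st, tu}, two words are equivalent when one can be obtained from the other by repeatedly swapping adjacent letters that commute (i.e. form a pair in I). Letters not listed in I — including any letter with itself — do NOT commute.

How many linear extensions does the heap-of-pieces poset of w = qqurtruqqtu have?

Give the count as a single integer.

piece 0:q — minimal
piece 1:q rests on {0:q}
piece 2:u rests on {1:q}
piece 3:r rests on {2:u}
piece 4:t rests on {1:q}
piece 5:r rests on {3:r}
piece 6:u rests on {5:r}
piece 7:q rests on {4:t, 6:u}
piece 8:q rests on {7:q}
piece 9:t rests on {8:q}
piece 10:u rests on {8:q}
minimal pieces: {0:q}
ways to finish when only these pieces remain (= sum over removing one remaining piece with nothing left below it):
  1 left: {9}→1  {10}→1
  2 left: {9,10}→2
  3 left: {8,9,10}→2
  4 left: {7,8,9,10}→2
  5 left: {4,7,8,9,10}→2  {6,7,8,9,10}→2
  6 left: {4,6,7,8,9,10}→4  {5,6,7,8,9,10}→2
  7 left: {3,5,6,7,8,9,10}→2  {4,5,6,7,8,9,10}→6
  8 left: {2,3,5,6,7,8,9,10}→2  {3,4,5,6,7,8,9,10}→8
  9 left: {2,3,4,5,6,7,8,9,10}→10
  placing 0:q first → 10 extensions

10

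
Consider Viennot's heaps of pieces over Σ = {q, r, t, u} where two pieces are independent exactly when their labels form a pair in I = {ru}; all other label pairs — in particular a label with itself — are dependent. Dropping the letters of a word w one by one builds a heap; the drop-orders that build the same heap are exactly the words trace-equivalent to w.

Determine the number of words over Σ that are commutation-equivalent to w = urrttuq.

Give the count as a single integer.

piece 0:u — minimal
piece 1:r — minimal
piece 2:r rests on {1:r}
piece 3:t rests on {0:u, 2:r}
piece 4:t rests on {3:t}
piece 5:u rests on {4:t}
piece 6:q rests on {5:u}
minimal pieces: {0:u, 1:r}
ways to finish when only these pieces remain (= sum over removing one remaining piece with nothing left below it):
  1 left: {6}→1
  2 left: {5,6}→1
  3 left: {4,5,6}→1
  4 left: {3,4,5,6}→1
  5 left: {0,3,4,5,6}→1  {2,3,4,5,6}→1
  placing 0:u first → 1 extensions
  placing 1:r first → 2 extensions
total linear extensions = 3

3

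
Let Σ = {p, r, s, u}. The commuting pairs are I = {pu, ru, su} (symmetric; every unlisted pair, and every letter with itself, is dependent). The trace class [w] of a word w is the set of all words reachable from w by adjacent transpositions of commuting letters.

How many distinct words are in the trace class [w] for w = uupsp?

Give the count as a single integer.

0(u) covers ∅
1(u) covers 0:u
2(p) covers ∅
3(s) covers 2:p
4(p) covers 3:s
floor of heap: 0:u, 2:p
completions by unplaced set U, small U first (add the entries for U minus each lowest piece of U):
  |U|=1: {1}:1  {4}:1
  |U|=2: {0,1}:1  {1,4}:2  {3,4}:1
  |U|=3: {0,1,4}:3  {1,3,4}:3  {2,3,4}:1
  start at 0(u): 4
  start at 2(p): 6
sum over floor = 10

10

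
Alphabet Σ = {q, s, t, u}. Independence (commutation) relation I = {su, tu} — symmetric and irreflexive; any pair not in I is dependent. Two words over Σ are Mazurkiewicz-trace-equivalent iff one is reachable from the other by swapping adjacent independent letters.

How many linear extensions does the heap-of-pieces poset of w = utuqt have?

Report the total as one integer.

3

piece 0:u — minimal
piece 1:t — minimal
piece 2:u rests on {0:u}
piece 3:q rests on {1:t, 2:u}
piece 4:t rests on {3:q}
minimal pieces: {0:u, 1:t}
ways to finish when only these pieces remain (= sum over removing one remaining piece with nothing left below it):
  1 left: {4}→1
  2 left: {3,4}→1
  3 left: {1,3,4}→1  {2,3,4}→1
  placing 0:u first → 2 extensions
  placing 1:t first → 1 extensions
total linear extensions = 3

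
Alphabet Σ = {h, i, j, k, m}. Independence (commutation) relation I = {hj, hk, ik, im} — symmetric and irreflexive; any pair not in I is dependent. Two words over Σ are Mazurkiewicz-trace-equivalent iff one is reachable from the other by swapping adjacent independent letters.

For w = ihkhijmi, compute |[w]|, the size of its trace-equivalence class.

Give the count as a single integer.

piece 0:i — minimal
piece 1:h rests on {0:i}
piece 2:k — minimal
piece 3:h rests on {1:h}
piece 4:i rests on {3:h}
piece 5:j rests on {2:k, 4:i}
piece 6:m rests on {5:j}
piece 7:i rests on {5:j}
minimal pieces: {0:i, 2:k}
ways to finish when only these pieces remain (= sum over removing one remaining piece with nothing left below it):
  1 left: {6}→1  {7}→1
  2 left: {6,7}→2
  3 left: {5,6,7}→2
  4 left: {2,5,6,7}→2  {4,5,6,7}→2
  5 left: {2,4,5,6,7}→4  {3,4,5,6,7}→2
  6 left: {1,3,4,5,6,7}→2  {2,3,4,5,6,7}→6
  placing 0:i first → 8 extensions
  placing 2:k first → 2 extensions
total linear extensions = 10

10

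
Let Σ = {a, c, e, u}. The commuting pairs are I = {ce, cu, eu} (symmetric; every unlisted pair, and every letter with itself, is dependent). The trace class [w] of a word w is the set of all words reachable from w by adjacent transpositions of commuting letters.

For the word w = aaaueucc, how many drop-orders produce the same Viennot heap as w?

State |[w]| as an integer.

0(a) covers ∅
1(a) covers 0:a
2(a) covers 1:a
3(u) covers 2:a
4(e) covers 2:a
5(u) covers 3:u
6(c) covers 2:a
7(c) covers 6:c
floor of heap: 0:a
completions by unplaced set U, small U first (add the entries for U minus each lowest piece of U):
  |U|=1: {4}:1  {5}:1  {7}:1
  |U|=2: {3,5}:1  {4,5}:2  {4,7}:2  {5,7}:2  {6,7}:1
  |U|=3: {3,4,5}:3  {3,5,7}:3  {4,5,7}:6  {4,6,7}:3  {5,6,7}:3
  |U|=4: {3,4,5,7}:12  {3,5,6,7}:6  {4,5,6,7}:12
  |U|=5: {3,4,5,6,7}:30
  |U|=6: {2,3,4,5,6,7}:30
  start at 0(a): 30

30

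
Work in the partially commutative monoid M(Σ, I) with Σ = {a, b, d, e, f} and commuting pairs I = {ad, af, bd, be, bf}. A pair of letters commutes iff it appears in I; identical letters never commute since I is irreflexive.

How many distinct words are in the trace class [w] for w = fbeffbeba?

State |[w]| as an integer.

0(f) covers ∅
1(b) covers ∅
2(e) covers 0:f
3(f) covers 2:e
4(f) covers 3:f
5(b) covers 1:b
6(e) covers 4:f
7(b) covers 5:b
8(a) covers 6:e, 7:b
floor of heap: 0:f, 1:b
completions by unplaced set U, small U first (add the entries for U minus each lowest piece of U):
  |U|=1: {8}:1
  |U|=2: {6,8}:1  {7,8}:1
  |U|=3: {4,6,8}:1  {5,7,8}:1  {6,7,8}:2
  |U|=4: {1,5,7,8}:1  {3,4,6,8}:1  {4,6,7,8}:3  {5,6,7,8}:3
  |U|=5: {1,5,6,7,8}:4  {2,3,4,6,8}:1  {3,4,6,7,8}:4  {4,5,6,7,8}:6
  |U|=6: {0,2,3,4,6,8}:1  {1,4,5,6,7,8}:10  {2,3,4,6,7,8}:5  {3,4,5,6,7,8}:10
  |U|=7: {0,2,3,4,6,7,8}:6  {1,3,4,5,6,7,8}:20  {2,3,4,5,6,7,8}:15
  start at 0(f): 35
  start at 1(b): 21
sum over floor = 56

56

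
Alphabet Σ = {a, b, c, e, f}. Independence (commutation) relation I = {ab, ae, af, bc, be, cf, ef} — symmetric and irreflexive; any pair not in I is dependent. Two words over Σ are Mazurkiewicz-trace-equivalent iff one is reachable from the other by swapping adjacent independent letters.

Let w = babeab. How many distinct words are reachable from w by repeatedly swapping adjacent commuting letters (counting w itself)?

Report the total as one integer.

0(b) covers ∅
1(a) covers ∅
2(b) covers 0:b
3(e) covers ∅
4(a) covers 1:a
5(b) covers 2:b
floor of heap: 0:b, 1:a, 3:e
completions by unplaced set U, small U first (add the entries for U minus each lowest piece of U):
  |U|=1: {3}:1  {4}:1  {5}:1
  |U|=2: {1,4}:1  {2,5}:1  {3,4}:2  {3,5}:2  {4,5}:2
  |U|=3: {0,2,5}:1  {1,3,4}:3  {1,4,5}:3  {2,3,5}:3  {2,4,5}:3  {3,4,5}:6
  |U|=4: {0,2,3,5}:4  {0,2,4,5}:4  {1,2,4,5}:6  {1,3,4,5}:12  {2,3,4,5}:12
  start at 0(b): 30
  start at 1(a): 20
  start at 3(e): 10
sum over floor = 60

60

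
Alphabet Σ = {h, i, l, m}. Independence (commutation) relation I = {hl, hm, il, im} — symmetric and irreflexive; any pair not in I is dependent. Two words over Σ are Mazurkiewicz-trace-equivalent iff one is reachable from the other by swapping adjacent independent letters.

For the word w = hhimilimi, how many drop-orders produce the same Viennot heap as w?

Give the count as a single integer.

84

#0=h has no predecessor
#1=h depends on [0:h]
#2=i depends on [1:h]
#3=m has no predecessor
#4=i depends on [2:i]
#5=l depends on [3:m]
#6=i depends on [4:i]
#7=m depends on [5:l]
#8=i depends on [6:i]
sources: [0:h, 3:m]
N(rest) = Σ N(rest − s) over sources s of rest; N(one piece) = 1:
  size 1 → [7]=1  [8]=1
  size 2 → [5,7]=1  [6,8]=1  [7,8]=2
  size 3 → [3,5,7]=1  [4,6,8]=1  [5,7,8]=3  [6,7,8]=3
  size 4 → [2,4,6,8]=1  [3,5,7,8]=4  [4,6,7,8]=4  [5,6,7,8]=6
  size 5 → [1,2,4,6,8]=1  [2,4,6,7,8]=5  [3,5,6,7,8]=10  [4,5,6,7,8]=10
  size 6 → [0,1,2,4,6,8]=1  [1,2,4,6,7,8]=6  [2,4,5,6,7,8]=15  [3,4,5,6,7,8]=20
  size 7 → [0,1,2,4,6,7,8]=7  [1,2,4,5,6,7,8]=21  [2,3,4,5,6,7,8]=35
  first=0(h) contributes 56
  first=3(m) contributes 28
|[w]| = 84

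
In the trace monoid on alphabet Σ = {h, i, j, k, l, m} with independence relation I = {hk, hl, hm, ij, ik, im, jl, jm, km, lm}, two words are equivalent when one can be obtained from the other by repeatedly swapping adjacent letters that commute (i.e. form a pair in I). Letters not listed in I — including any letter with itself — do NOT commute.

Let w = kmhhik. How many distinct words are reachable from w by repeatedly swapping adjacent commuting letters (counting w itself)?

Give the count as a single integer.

60

0(k) covers ∅
1(m) covers ∅
2(h) covers ∅
3(h) covers 2:h
4(i) covers 3:h
5(k) covers 0:k
floor of heap: 0:k, 1:m, 2:h
completions by unplaced set U, small U first (add the entries for U minus each lowest piece of U):
  |U|=1: {1}:1  {4}:1  {5}:1
  |U|=2: {0,5}:1  {1,4}:2  {1,5}:2  {3,4}:1  {4,5}:2
  |U|=3: {0,1,5}:3  {0,4,5}:3  {1,3,4}:3  {1,4,5}:6  {2,3,4}:1  {3,4,5}:3
  |U|=4: {0,1,4,5}:12  {0,3,4,5}:6  {1,2,3,4}:4  {1,3,4,5}:12  {2,3,4,5}:4
  start at 0(k): 20
  start at 1(m): 10
  start at 2(h): 30
sum over floor = 60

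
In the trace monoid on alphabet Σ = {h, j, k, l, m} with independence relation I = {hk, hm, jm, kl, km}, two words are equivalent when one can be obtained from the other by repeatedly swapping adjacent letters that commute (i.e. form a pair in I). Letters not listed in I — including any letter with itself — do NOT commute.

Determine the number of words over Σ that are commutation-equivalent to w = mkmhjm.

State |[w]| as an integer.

piece 0:m — minimal
piece 1:k — minimal
piece 2:m rests on {0:m}
piece 3:h — minimal
piece 4:j rests on {1:k, 3:h}
piece 5:m rests on {2:m}
minimal pieces: {0:m, 1:k, 3:h}
ways to finish when only these pieces remain (= sum over removing one remaining piece with nothing left below it):
  1 left: {4}→1  {5}→1
  2 left: {1,4}→1  {2,5}→1  {3,4}→1  {4,5}→2
  3 left: {0,2,5}→1  {1,3,4}→2  {1,4,5}→3  {2,4,5}→3  {3,4,5}→3
  4 left: {0,2,4,5}→4  {1,2,4,5}→6  {1,3,4,5}→8  {2,3,4,5}→6
  placing 0:m first → 20 extensions
  placing 1:k first → 10 extensions
  placing 3:h first → 10 extensions
total linear extensions = 40

40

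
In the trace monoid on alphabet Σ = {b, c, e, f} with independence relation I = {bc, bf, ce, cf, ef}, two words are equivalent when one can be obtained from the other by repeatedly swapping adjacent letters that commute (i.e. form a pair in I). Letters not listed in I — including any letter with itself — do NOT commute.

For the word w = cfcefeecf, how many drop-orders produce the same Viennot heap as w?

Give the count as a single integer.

1680

drop 0:c onto floor
drop 1:f onto floor
drop 2:c onto {0:c}
drop 3:e onto floor
drop 4:f onto {1:f}
drop 5:e onto {3:e}
drop 6:e onto {5:e}
drop 7:c onto {2:c}
drop 8:f onto {4:f}
ground layer = {0:c, 1:f, 3:e}
drop-orders for the pieces not yet dropped (sum over which currently-grounded one goes next):
  1 to go: {6} 1  {7} 1  {8} 1
  2 to go: {2,7} 1  {4,8} 1  {5,6} 1  {6,7} 2  {6,8} 2  {7,8} 2
  3 to go: {0,2,7} 1  {1,4,8} 1  {2,6,7} 3  {2,7,8} 3  {3,5,6} 1  {4,6,8} 3  {4,7,8} 3  {5,6,7} 3  {5,6,8} 3  {6,7,8} 6
  4 to go: {0,2,6,7} 4  {0,2,7,8} 4  {1,4,6,8} 4  {1,4,7,8} 4  {2,4,7,8} 6  {2,5,6,7} 6  {2,6,7,8} 12  {3,5,6,7} 4  {3,5,6,8} 4  {4,5,6,8} 6  {4,6,7,8} 12  {5,6,7,8} 12
  5 to go: {0,2,4,7,8} 10  {0,2,5,6,7} 10  {0,2,6,7,8} 20  {1,2,4,7,8} 10  {1,4,5,6,8} 10  {1,4,6,7,8} 20  {2,3,5,6,7} 10  {2,4,6,7,8} 30  {2,5,6,7,8} 30  {3,4,5,6,8} 10  {3,5,6,7,8} 20  {4,5,6,7,8} 30
  6 to go: {0,1,2,4,7,8} 20  {0,2,3,5,6,7} 20  {0,2,4,6,7,8} 60  {0,2,5,6,7,8} 60  {1,2,4,6,7,8} 60  {1,3,4,5,6,8} 20  {1,4,5,6,7,8} 60  {2,3,5,6,7,8} 60  {2,4,5,6,7,8} 90  {3,4,5,6,7,8} 60
  7 to go: {0,1,2,4,6,7,8} 140  {0,2,3,5,6,7,8} 140  {0,2,4,5,6,7,8} 210  {1,2,4,5,6,7,8} 210  {1,3,4,5,6,7,8} 140  {2,3,4,5,6,7,8} 210
  if 0:c drops first: 560 orders
  if 1:f drops first: 560 orders
  if 3:e drops first: 560 orders
heap linearizations: 1680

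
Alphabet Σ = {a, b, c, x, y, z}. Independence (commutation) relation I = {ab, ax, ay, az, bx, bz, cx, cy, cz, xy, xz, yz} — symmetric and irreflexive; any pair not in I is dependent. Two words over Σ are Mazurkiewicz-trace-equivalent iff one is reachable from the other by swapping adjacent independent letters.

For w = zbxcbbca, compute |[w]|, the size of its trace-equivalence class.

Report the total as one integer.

56

drop 0:z onto floor
drop 1:b onto floor
drop 2:x onto floor
drop 3:c onto {1:b}
drop 4:b onto {3:c}
drop 5:b onto {4:b}
drop 6:c onto {5:b}
drop 7:a onto {6:c}
ground layer = {0:z, 1:b, 2:x}
drop-orders for the pieces not yet dropped (sum over which currently-grounded one goes next):
  1 to go: {0} 1  {2} 1  {7} 1
  2 to go: {0,2} 2  {0,7} 2  {2,7} 2  {6,7} 1
  3 to go: {0,2,7} 6  {0,6,7} 3  {2,6,7} 3  {5,6,7} 1
  4 to go: {0,2,6,7} 12  {0,5,6,7} 4  {2,5,6,7} 4  {4,5,6,7} 1
  5 to go: {0,2,5,6,7} 20  {0,4,5,6,7} 5  {2,4,5,6,7} 5  {3,4,5,6,7} 1
  6 to go: {0,2,4,5,6,7} 30  {0,3,4,5,6,7} 6  {1,3,4,5,6,7} 1  {2,3,4,5,6,7} 6
  if 0:z drops first: 7 orders
  if 1:b drops first: 42 orders
  if 2:x drops first: 7 orders
heap linearizations: 56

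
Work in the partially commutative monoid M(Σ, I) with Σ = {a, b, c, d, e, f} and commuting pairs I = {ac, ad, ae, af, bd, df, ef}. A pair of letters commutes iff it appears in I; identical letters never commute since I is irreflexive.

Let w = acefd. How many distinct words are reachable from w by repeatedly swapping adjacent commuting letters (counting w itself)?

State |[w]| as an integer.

15

drop 0:a onto floor
drop 1:c onto floor
drop 2:e onto {1:c}
drop 3:f onto {1:c}
drop 4:d onto {2:e}
ground layer = {0:a, 1:c}
drop-orders for the pieces not yet dropped (sum over which currently-grounded one goes next):
  1 to go: {0} 1  {3} 1  {4} 1
  2 to go: {0,3} 2  {0,4} 2  {2,4} 1  {3,4} 2
  3 to go: {0,2,4} 3  {0,3,4} 6  {2,3,4} 3
  if 0:a drops first: 3 orders
  if 1:c drops first: 12 orders
heap linearizations: 15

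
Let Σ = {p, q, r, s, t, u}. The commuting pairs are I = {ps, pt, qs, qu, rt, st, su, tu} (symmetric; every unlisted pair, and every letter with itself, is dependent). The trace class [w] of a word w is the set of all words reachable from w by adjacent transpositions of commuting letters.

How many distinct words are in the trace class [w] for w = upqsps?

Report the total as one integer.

0(u) covers ∅
1(p) covers 0:u
2(q) covers 1:p
3(s) covers ∅
4(p) covers 2:q
5(s) covers 3:s
floor of heap: 0:u, 3:s
completions by unplaced set U, small U first (add the entries for U minus each lowest piece of U):
  |U|=1: {4}:1  {5}:1
  |U|=2: {2,4}:1  {3,5}:1  {4,5}:2
  |U|=3: {1,2,4}:1  {2,4,5}:3  {3,4,5}:3
  |U|=4: {0,1,2,4}:1  {1,2,4,5}:4  {2,3,4,5}:6
  start at 0(u): 10
  start at 3(s): 5
sum over floor = 15

15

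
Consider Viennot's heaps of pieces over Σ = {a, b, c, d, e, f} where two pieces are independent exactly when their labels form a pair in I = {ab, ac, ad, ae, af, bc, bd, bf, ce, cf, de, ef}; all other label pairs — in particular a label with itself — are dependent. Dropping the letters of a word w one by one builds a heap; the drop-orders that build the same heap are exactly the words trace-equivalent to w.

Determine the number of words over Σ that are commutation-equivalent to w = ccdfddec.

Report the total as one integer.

8

piece 0:c — minimal
piece 1:c rests on {0:c}
piece 2:d rests on {1:c}
piece 3:f rests on {2:d}
piece 4:d rests on {3:f}
piece 5:d rests on {4:d}
piece 6:e — minimal
piece 7:c rests on {5:d}
minimal pieces: {0:c, 6:e}
ways to finish when only these pieces remain (= sum over removing one remaining piece with nothing left below it):
  1 left: {6}→1  {7}→1
  2 left: {5,7}→1  {6,7}→2
  3 left: {4,5,7}→1  {5,6,7}→3
  4 left: {3,4,5,7}→1  {4,5,6,7}→4
  5 left: {2,3,4,5,7}→1  {3,4,5,6,7}→5
  6 left: {1,2,3,4,5,7}→1  {2,3,4,5,6,7}→6
  placing 0:c first → 7 extensions
  placing 6:e first → 1 extensions
total linear extensions = 8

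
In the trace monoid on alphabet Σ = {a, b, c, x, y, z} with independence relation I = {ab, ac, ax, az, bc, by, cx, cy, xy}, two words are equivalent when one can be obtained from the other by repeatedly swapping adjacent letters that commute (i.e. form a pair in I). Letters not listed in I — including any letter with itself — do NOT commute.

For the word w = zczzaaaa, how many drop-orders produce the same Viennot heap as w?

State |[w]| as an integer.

#0=z has no predecessor
#1=c depends on [0:z]
#2=z depends on [1:c]
#3=z depends on [2:z]
#4=a has no predecessor
#5=a depends on [4:a]
#6=a depends on [5:a]
#7=a depends on [6:a]
sources: [0:z, 4:a]
N(rest) = Σ N(rest − s) over sources s of rest; N(one piece) = 1:
  size 1 → [3]=1  [7]=1
  size 2 → [2,3]=1  [3,7]=2  [6,7]=1
  size 3 → [1,2,3]=1  [2,3,7]=3  [3,6,7]=3  [5,6,7]=1
  size 4 → [0,1,2,3]=1  [1,2,3,7]=4  [2,3,6,7]=6  [3,5,6,7]=4  [4,5,6,7]=1
  size 5 → [0,1,2,3,7]=5  [1,2,3,6,7]=10  [2,3,5,6,7]=10  [3,4,5,6,7]=5
  size 6 → [0,1,2,3,6,7]=15  [1,2,3,5,6,7]=20  [2,3,4,5,6,7]=15
  first=0(z) contributes 35
  first=4(a) contributes 35
|[w]| = 70

70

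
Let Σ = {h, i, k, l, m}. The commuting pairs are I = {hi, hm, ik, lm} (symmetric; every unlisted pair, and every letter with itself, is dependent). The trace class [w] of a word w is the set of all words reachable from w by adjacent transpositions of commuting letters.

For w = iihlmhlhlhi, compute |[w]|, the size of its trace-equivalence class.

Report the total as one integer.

41

#0=i has no predecessor
#1=i depends on [0:i]
#2=h has no predecessor
#3=l depends on [1:i, 2:h]
#4=m depends on [1:i]
#5=h depends on [3:l]
#6=l depends on [5:h]
#7=h depends on [6:l]
#8=l depends on [7:h]
#9=h depends on [8:l]
#10=i depends on [4:m, 8:l]
sources: [0:i, 2:h]
N(rest) = Σ N(rest − s) over sources s of rest; N(one piece) = 1:
  size 1 → [9]=1  [10]=1
  size 2 → [4,10]=1  [9,10]=2
  size 3 → [4,9,10]=3  [8,9,10]=2
  size 4 → [4,8,9,10]=5  [7,8,9,10]=2
  size 5 → [4,7,8,9,10]=7  [6,7,8,9,10]=2
  size 6 → [4,6,7,8,9,10]=9  [5,6,7,8,9,10]=2
  size 7 → [3,5,6,7,8,9,10]=2  [4,5,6,7,8,9,10]=11
  size 8 → [2,3,5,6,7,8,9,10]=2  [3,4,5,6,7,8,9,10]=13
  size 9 → [1,3,4,5,6,7,8,9,10]=13  [2,3,4,5,6,7,8,9,10]=15
  first=0(i) contributes 28
  first=2(h) contributes 13
|[w]| = 41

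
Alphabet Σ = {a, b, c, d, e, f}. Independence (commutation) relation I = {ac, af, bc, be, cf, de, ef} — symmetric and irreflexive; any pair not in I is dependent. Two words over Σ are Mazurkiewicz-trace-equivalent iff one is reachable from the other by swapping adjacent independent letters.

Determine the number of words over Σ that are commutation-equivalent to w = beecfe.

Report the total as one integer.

#0=b has no predecessor
#1=e has no predecessor
#2=e depends on [1:e]
#3=c depends on [2:e]
#4=f depends on [0:b]
#5=e depends on [3:c]
sources: [0:b, 1:e]
N(rest) = Σ N(rest − s) over sources s of rest; N(one piece) = 1:
  size 1 → [4]=1  [5]=1
  size 2 → [0,4]=1  [3,5]=1  [4,5]=2
  size 3 → [0,4,5]=3  [2,3,5]=1  [3,4,5]=3
  size 4 → [0,3,4,5]=6  [1,2,3,5]=1  [2,3,4,5]=4
  first=0(b) contributes 5
  first=1(e) contributes 10
|[w]| = 15

15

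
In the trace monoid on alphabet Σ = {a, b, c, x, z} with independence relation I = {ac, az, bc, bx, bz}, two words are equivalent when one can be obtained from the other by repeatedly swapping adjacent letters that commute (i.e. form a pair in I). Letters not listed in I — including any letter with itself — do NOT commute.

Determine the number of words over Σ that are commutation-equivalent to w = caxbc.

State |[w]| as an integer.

7

0(c) covers ∅
1(a) covers ∅
2(x) covers 0:c, 1:a
3(b) covers 1:a
4(c) covers 2:x
floor of heap: 0:c, 1:a
completions by unplaced set U, small U first (add the entries for U minus each lowest piece of U):
  |U|=1: {3}:1  {4}:1
  |U|=2: {2,4}:1  {3,4}:2
  |U|=3: {0,2,4}:1  {2,3,4}:3
  start at 0(c): 3
  start at 1(a): 4
sum over floor = 7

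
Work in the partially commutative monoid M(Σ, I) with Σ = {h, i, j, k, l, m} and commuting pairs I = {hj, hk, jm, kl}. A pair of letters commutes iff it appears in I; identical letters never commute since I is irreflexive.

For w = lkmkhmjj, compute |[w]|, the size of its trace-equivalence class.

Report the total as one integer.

#0=l has no predecessor
#1=k has no predecessor
#2=m depends on [0:l, 1:k]
#3=k depends on [2:m]
#4=h depends on [2:m]
#5=m depends on [3:k, 4:h]
#6=j depends on [3:k]
#7=j depends on [6:j]
sources: [0:l, 1:k]
N(rest) = Σ N(rest − s) over sources s of rest; N(one piece) = 1:
  size 1 → [5]=1  [7]=1
  size 2 → [4,5]=1  [5,7]=2  [6,7]=1
  size 3 → [4,5,7]=3  [5,6,7]=3
  size 4 → [3,5,6,7]=3  [4,5,6,7]=6
  size 5 → [3,4,5,6,7]=9
  size 6 → [2,3,4,5,6,7]=9
  first=0(l) contributes 9
  first=1(k) contributes 9
|[w]| = 18

18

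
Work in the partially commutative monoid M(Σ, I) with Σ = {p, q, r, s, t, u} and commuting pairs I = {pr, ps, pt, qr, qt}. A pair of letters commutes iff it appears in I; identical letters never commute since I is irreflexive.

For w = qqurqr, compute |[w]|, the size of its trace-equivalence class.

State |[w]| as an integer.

piece 0:q — minimal
piece 1:q rests on {0:q}
piece 2:u rests on {1:q}
piece 3:r rests on {2:u}
piece 4:q rests on {2:u}
piece 5:r rests on {3:r}
minimal pieces: {0:q}
ways to finish when only these pieces remain (= sum over removing one remaining piece with nothing left below it):
  1 left: {4}→1  {5}→1
  2 left: {3,5}→1  {4,5}→2
  3 left: {3,4,5}→3
  4 left: {2,3,4,5}→3
  placing 0:q first → 3 extensions

3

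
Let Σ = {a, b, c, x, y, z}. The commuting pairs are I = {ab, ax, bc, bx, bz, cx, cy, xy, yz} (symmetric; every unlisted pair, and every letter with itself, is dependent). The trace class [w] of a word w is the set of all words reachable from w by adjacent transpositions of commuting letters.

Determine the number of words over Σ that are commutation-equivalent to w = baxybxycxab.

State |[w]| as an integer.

0(b) covers ∅
1(a) covers ∅
2(x) covers ∅
3(y) covers 0:b, 1:a
4(b) covers 3:y
5(x) covers 2:x
6(y) covers 4:b
7(c) covers 1:a
8(x) covers 5:x
9(a) covers 6:y, 7:c
10(b) covers 6:y
floor of heap: 0:b, 1:a, 2:x
completions by unplaced set U, small U first (add the entries for U minus each lowest piece of U):
  |U|=1: {8}:1  {9}:1  {10}:1
  |U|=2: {5,8}:1  {7,9}:1  {8,9}:2  {8,10}:2  {9,10}:2
  |U|=3: {2,5,8}:1  {5,8,9}:3  {5,8,10}:3  {6,9,10}:2  {7,8,9}:3  {7,9,10}:3  {8,9,10}:6
  |U|=4: {2,5,8,9}:4  {2,5,8,10}:4  {4,6,9,10}:2  {5,7,8,9}:6  {5,8,9,10}:12  {6,7,9,10}:5  {6,8,9,10}:8  {7,8,9,10}:12
  |U|=5: {2,5,7,8,9}:10  {2,5,8,9,10}:20  {3,4,6,9,10}:2  {4,6,7,9,10}:7  {4,6,8,9,10}:10  {5,6,8,9,10}:20  {5,7,8,9,10}:30  {6,7,8,9,10}:25
  |U|=6: {0,3,4,6,9,10}:2  {2,5,6,8,9,10}:40  {2,5,7,8,9,10}:60  {3,4,6,7,9,10}:9  {3,4,6,8,9,10}:12  {4,5,6,8,9,10}:30  {4,6,7,8,9,10}:42  {5,6,7,8,9,10}:75
  |U|=7: {0,3,4,6,7,9,10}:11  {0,3,4,6,8,9,10}:14  {1,3,4,6,7,9,10}:9  {2,4,5,6,8,9,10}:70  {2,5,6,7,8,9,10}:175  {3,4,5,6,8,9,10}:42  {3,4,6,7,8,9,10}:63  {4,5,6,7,8,9,10}:147
  |U|=8: {0,1,3,4,6,7,9,10}:20  {0,3,4,5,6,8,9,10}:56  {0,3,4,6,7,8,9,10}:88  {1,3,4,6,7,8,9,10}:72  {2,3,4,5,6,8,9,10}:112  {2,4,5,6,7,8,9,10}:392  {3,4,5,6,7,8,9,10}:252
  |U|=9: {0,1,3,4,6,7,8,9,10}:180  {0,2,3,4,5,6,8,9,10}:168  {0,3,4,5,6,7,8,9,10}:396  {1,3,4,5,6,7,8,9,10}:324  {2,3,4,5,6,7,8,9,10}:756
  start at 0(b): 1080
  start at 1(a): 1320
  start at 2(x): 900
sum over floor = 3300

3300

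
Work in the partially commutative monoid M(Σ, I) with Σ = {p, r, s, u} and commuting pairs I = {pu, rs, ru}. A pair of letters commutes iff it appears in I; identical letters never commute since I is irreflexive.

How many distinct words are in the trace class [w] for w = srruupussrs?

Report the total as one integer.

167

drop 0:s onto floor
drop 1:r onto floor
drop 2:r onto {1:r}
drop 3:u onto {0:s}
drop 4:u onto {3:u}
drop 5:p onto {0:s, 2:r}
drop 6:u onto {4:u}
drop 7:s onto {5:p, 6:u}
drop 8:s onto {7:s}
drop 9:r onto {5:p}
drop 10:s onto {8:s}
ground layer = {0:s, 1:r}
drop-orders for the pieces not yet dropped (sum over which currently-grounded one goes next):
  1 to go: {9} 1  {10} 1
  2 to go: {8,10} 1  {9,10} 2
  3 to go: {7,8,10} 1  {8,9,10} 3
  4 to go: {6,7,8,10} 1  {7,8,9,10} 4
  5 to go: {4,6,7,8,10} 1  {5,7,8,9,10} 4  {6,7,8,9,10} 5
  6 to go: {2,5,7,8,9,10} 4  {3,4,6,7,8,10} 1  {4,6,7,8,9,10} 6  {5,6,7,8,9,10} 9
  7 to go: {1,2,5,7,8,9,10} 4  {2,5,6,7,8,9,10} 13  {3,4,6,7,8,9,10} 7  {4,5,6,7,8,9,10} 15
  8 to go: {1,2,5,6,7,8,9,10} 17  {2,4,5,6,7,8,9,10} 28  {3,4,5,6,7,8,9,10} 22
  9 to go: {0,3,4,5,6,7,8,9,10} 22  {1,2,4,5,6,7,8,9,10} 45  {2,3,4,5,6,7,8,9,10} 50
  if 0:s drops first: 95 orders
  if 1:r drops first: 72 orders
heap linearizations: 167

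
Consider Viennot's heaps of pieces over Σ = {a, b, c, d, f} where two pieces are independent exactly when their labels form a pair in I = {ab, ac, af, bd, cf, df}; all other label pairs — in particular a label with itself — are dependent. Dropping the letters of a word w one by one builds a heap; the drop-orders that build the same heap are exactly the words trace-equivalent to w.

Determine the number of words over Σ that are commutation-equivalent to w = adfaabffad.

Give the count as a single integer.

0(a) covers ∅
1(d) covers 0:a
2(f) covers ∅
3(a) covers 1:d
4(a) covers 3:a
5(b) covers 2:f
6(f) covers 5:b
7(f) covers 6:f
8(a) covers 4:a
9(d) covers 8:a
floor of heap: 0:a, 2:f
completions by unplaced set U, small U first (add the entries for U minus each lowest piece of U):
  |U|=1: {7}:1  {9}:1
  |U|=2: {6,7}:1  {7,9}:2  {8,9}:1
  |U|=3: {4,8,9}:1  {5,6,7}:1  {6,7,9}:3  {7,8,9}:3
  |U|=4: {2,5,6,7}:1  {3,4,8,9}:1  {4,7,8,9}:4  {5,6,7,9}:4  {6,7,8,9}:6
  |U|=5: {1,3,4,8,9}:1  {2,5,6,7,9}:5  {3,4,7,8,9}:5  {4,6,7,8,9}:10  {5,6,7,8,9}:10
  |U|=6: {0,1,3,4,8,9}:1  {1,3,4,7,8,9}:6  {2,5,6,7,8,9}:15  {3,4,6,7,8,9}:15  {4,5,6,7,8,9}:20
  |U|=7: {0,1,3,4,7,8,9}:7  {1,3,4,6,7,8,9}:21  {2,4,5,6,7,8,9}:35  {3,4,5,6,7,8,9}:35
  |U|=8: {0,1,3,4,6,7,8,9}:28  {1,3,4,5,6,7,8,9}:56  {2,3,4,5,6,7,8,9}:70
  start at 0(a): 126
  start at 2(f): 84
sum over floor = 210

210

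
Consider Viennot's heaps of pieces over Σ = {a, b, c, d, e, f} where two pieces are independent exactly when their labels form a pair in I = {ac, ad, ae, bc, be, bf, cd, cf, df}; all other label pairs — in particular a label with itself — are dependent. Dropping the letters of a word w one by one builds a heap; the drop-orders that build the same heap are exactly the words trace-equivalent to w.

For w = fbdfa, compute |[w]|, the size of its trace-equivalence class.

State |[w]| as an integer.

piece 0:f — minimal
piece 1:b — minimal
piece 2:d rests on {1:b}
piece 3:f rests on {0:f}
piece 4:a rests on {1:b, 3:f}
minimal pieces: {0:f, 1:b}
ways to finish when only these pieces remain (= sum over removing one remaining piece with nothing left below it):
  1 left: {2}→1  {4}→1
  2 left: {2,4}→2  {3,4}→1
  3 left: {0,3,4}→1  {1,2,4}→2  {2,3,4}→3
  placing 0:f first → 5 extensions
  placing 1:b first → 4 extensions
total linear extensions = 9

9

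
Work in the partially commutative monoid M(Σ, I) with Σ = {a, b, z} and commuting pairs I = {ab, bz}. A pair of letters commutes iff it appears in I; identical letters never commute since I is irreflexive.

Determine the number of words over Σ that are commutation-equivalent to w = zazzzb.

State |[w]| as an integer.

6

#0=z has no predecessor
#1=a depends on [0:z]
#2=z depends on [1:a]
#3=z depends on [2:z]
#4=z depends on [3:z]
#5=b has no predecessor
sources: [0:z, 5:b]
N(rest) = Σ N(rest − s) over sources s of rest; N(one piece) = 1:
  size 1 → [4]=1  [5]=1
  size 2 → [3,4]=1  [4,5]=2
  size 3 → [2,3,4]=1  [3,4,5]=3
  size 4 → [1,2,3,4]=1  [2,3,4,5]=4
  first=0(z) contributes 5
  first=5(b) contributes 1
|[w]| = 6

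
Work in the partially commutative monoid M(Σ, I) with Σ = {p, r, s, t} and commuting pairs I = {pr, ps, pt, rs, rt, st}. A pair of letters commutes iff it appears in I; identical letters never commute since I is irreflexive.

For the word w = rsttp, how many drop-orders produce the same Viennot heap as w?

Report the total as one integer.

#0=r has no predecessor
#1=s has no predecessor
#2=t has no predecessor
#3=t depends on [2:t]
#4=p has no predecessor
sources: [0:r, 1:s, 2:t, 4:p]
N(rest) = Σ N(rest − s) over sources s of rest; N(one piece) = 1:
  size 1 → [0]=1  [1]=1  [3]=1  [4]=1
  size 2 → [0,1]=2  [0,3]=2  [0,4]=2  [1,3]=2  [1,4]=2  [2,3]=1  [3,4]=2
  size 3 → [0,1,3]=6  [0,1,4]=6  [0,2,3]=3  [0,3,4]=6  [1,2,3]=3  [1,3,4]=6  [2,3,4]=3
  first=0(r) contributes 12
  first=1(s) contributes 12
  first=2(t) contributes 24
  first=4(p) contributes 12
|[w]| = 60

60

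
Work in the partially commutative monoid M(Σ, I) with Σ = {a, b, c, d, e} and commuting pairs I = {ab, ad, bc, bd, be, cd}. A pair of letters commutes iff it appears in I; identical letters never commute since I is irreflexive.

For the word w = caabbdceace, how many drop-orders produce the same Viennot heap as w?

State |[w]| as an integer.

275

0(c) covers ∅
1(a) covers 0:c
2(a) covers 1:a
3(b) covers ∅
4(b) covers 3:b
5(d) covers ∅
6(c) covers 2:a
7(e) covers 5:d, 6:c
8(a) covers 7:e
9(c) covers 8:a
10(e) covers 9:c
floor of heap: 0:c, 3:b, 5:d
completions by unplaced set U, small U first (add the entries for U minus each lowest piece of U):
  |U|=1: {4}:1  {10}:1
  |U|=2: {3,4}:1  {4,10}:2  {9,10}:1
  |U|=3: {3,4,10}:3  {4,9,10}:3  {8,9,10}:1
  |U|=4: {3,4,9,10}:6  {4,8,9,10}:4  {7,8,9,10}:1
  |U|=5: {3,4,8,9,10}:10  {4,7,8,9,10}:5  {5,7,8,9,10}:1  {6,7,8,9,10}:1
  |U|=6: {2,6,7,8,9,10}:1  {3,4,7,8,9,10}:15  {4,5,7,8,9,10}:6  {4,6,7,8,9,10}:6  {5,6,7,8,9,10}:2
  |U|=7: {1,2,6,7,8,9,10}:1  {2,4,6,7,8,9,10}:7  {2,5,6,7,8,9,10}:3  {3,4,5,7,8,9,10}:21  {3,4,6,7,8,9,10}:21  {4,5,6,7,8,9,10}:14
  |U|=8: {0,1,2,6,7,8,9,10}:1  {1,2,4,6,7,8,9,10}:8  {1,2,5,6,7,8,9,10}:4  {2,3,4,6,7,8,9,10}:28  {2,4,5,6,7,8,9,10}:24  {3,4,5,6,7,8,9,10}:56
  |U|=9: {0,1,2,4,6,7,8,9,10}:9  {0,1,2,5,6,7,8,9,10}:5  {1,2,3,4,6,7,8,9,10}:36  {1,2,4,5,6,7,8,9,10}:36  {2,3,4,5,6,7,8,9,10}:108
  start at 0(c): 180
  start at 3(b): 50
  start at 5(d): 45
sum over floor = 275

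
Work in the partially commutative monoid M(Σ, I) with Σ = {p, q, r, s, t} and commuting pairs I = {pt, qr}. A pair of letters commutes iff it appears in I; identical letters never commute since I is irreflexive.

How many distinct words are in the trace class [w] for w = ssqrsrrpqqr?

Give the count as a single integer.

drop 0:s onto floor
drop 1:s onto {0:s}
drop 2:q onto {1:s}
drop 3:r onto {1:s}
drop 4:s onto {2:q, 3:r}
drop 5:r onto {4:s}
drop 6:r onto {5:r}
drop 7:p onto {6:r}
drop 8:q onto {7:p}
drop 9:q onto {8:q}
drop 10:r onto {7:p}
ground layer = {0:s}
drop-orders for the pieces not yet dropped (sum over which currently-grounded one goes next):
  1 to go: {9} 1  {10} 1
  2 to go: {8,9} 1  {9,10} 2
  3 to go: {8,9,10} 3
  4 to go: {7,8,9,10} 3
  5 to go: {6,7,8,9,10} 3
  6 to go: {5,6,7,8,9,10} 3
  7 to go: {4,5,6,7,8,9,10} 3
  8 to go: {2,4,5,6,7,8,9,10} 3  {3,4,5,6,7,8,9,10} 3
  9 to go: {2,3,4,5,6,7,8,9,10} 6
  if 0:s drops first: 6 orders

6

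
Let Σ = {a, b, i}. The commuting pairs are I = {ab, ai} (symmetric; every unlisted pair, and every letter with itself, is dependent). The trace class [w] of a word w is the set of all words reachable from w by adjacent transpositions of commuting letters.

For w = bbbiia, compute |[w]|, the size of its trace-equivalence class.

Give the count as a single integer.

6

#0=b has no predecessor
#1=b depends on [0:b]
#2=b depends on [1:b]
#3=i depends on [2:b]
#4=i depends on [3:i]
#5=a has no predecessor
sources: [0:b, 5:a]
N(rest) = Σ N(rest − s) over sources s of rest; N(one piece) = 1:
  size 1 → [4]=1  [5]=1
  size 2 → [3,4]=1  [4,5]=2
  size 3 → [2,3,4]=1  [3,4,5]=3
  size 4 → [1,2,3,4]=1  [2,3,4,5]=4
  first=0(b) contributes 5
  first=5(a) contributes 1
|[w]| = 6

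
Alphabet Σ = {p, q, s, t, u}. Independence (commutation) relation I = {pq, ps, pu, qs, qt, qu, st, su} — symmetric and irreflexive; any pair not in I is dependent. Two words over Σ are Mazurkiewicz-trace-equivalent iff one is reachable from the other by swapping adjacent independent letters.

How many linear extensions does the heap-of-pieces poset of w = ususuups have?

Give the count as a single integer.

0(u) covers ∅
1(s) covers ∅
2(u) covers 0:u
3(s) covers 1:s
4(u) covers 2:u
5(u) covers 4:u
6(p) covers ∅
7(s) covers 3:s
floor of heap: 0:u, 1:s, 6:p
completions by unplaced set U, small U first (add the entries for U minus each lowest piece of U):
  |U|=1: {5}:1  {6}:1  {7}:1
  |U|=2: {3,7}:1  {4,5}:1  {5,6}:2  {5,7}:2  {6,7}:2
  |U|=3: {1,3,7}:1  {2,4,5}:1  {3,5,7}:3  {3,6,7}:3  {4,5,6}:3  {4,5,7}:3  {5,6,7}:6
  |U|=4: {0,2,4,5}:1  {1,3,5,7}:4  {1,3,6,7}:4  {2,4,5,6}:4  {2,4,5,7}:4  {3,4,5,7}:6  {3,5,6,7}:12  {4,5,6,7}:12
  |U|=5: {0,2,4,5,6}:5  {0,2,4,5,7}:5  {1,3,4,5,7}:10  {1,3,5,6,7}:20  {2,3,4,5,7}:10  {2,4,5,6,7}:20  {3,4,5,6,7}:30
  |U|=6: {0,2,3,4,5,7}:15  {0,2,4,5,6,7}:30  {1,2,3,4,5,7}:20  {1,3,4,5,6,7}:60  {2,3,4,5,6,7}:60
  start at 0(u): 140
  start at 1(s): 105
  start at 6(p): 35
sum over floor = 280

280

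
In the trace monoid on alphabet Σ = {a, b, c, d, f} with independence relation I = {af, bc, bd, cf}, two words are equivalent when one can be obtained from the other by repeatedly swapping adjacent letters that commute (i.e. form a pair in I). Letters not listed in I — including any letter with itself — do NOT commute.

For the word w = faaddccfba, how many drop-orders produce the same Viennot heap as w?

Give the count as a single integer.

18

piece 0:f — minimal
piece 1:a — minimal
piece 2:a rests on {1:a}
piece 3:d rests on {0:f, 2:a}
piece 4:d rests on {3:d}
piece 5:c rests on {4:d}
piece 6:c rests on {5:c}
piece 7:f rests on {4:d}
piece 8:b rests on {7:f}
piece 9:a rests on {6:c, 8:b}
minimal pieces: {0:f, 1:a}
ways to finish when only these pieces remain (= sum over removing one remaining piece with nothing left below it):
  1 left: {9}→1
  2 left: {6,9}→1  {8,9}→1
  3 left: {5,6,9}→1  {6,8,9}→2  {7,8,9}→1
  4 left: {5,6,8,9}→3  {6,7,8,9}→3
  5 left: {5,6,7,8,9}→6
  6 left: {4,5,6,7,8,9}→6
  7 left: {3,4,5,6,7,8,9}→6
  8 left: {0,3,4,5,6,7,8,9}→6  {2,3,4,5,6,7,8,9}→6
  placing 0:f first → 6 extensions
  placing 1:a first → 12 extensions
total linear extensions = 18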